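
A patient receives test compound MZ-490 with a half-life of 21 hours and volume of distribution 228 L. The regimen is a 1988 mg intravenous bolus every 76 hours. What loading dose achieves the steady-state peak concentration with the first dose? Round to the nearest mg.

2164 mg

f = (1/2)^(76/21) ≈ 0.081388; accumulation ratio R = 1/(1−f) ≈ 1.08860.
Loading dose to hit Cmax,ss on first dose: D_load = D_maint·R ≈ 1988 × 1.08860 ≈ 2164.14 mg.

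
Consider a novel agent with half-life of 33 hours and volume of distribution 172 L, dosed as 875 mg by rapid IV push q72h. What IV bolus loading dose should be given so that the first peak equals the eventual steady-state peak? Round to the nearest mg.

1122 mg

f = (1/2)^(72/33) ≈ 0.220398; accumulation ratio R = 1/(1−f) ≈ 1.28271.
Loading dose to hit Cmax,ss on first dose: D_load = D_maint·R ≈ 875 × 1.28271 ≈ 1122.37 mg.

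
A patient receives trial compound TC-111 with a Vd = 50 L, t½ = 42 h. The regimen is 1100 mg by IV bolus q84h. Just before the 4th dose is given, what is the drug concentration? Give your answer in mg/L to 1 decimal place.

7.2 mg/L

f = (1/2)^(τ/t½) = (1/2)^(84/42) ≈ 0.2500.
C₀ = D/Vd = 1100/50 ≈ 22.000 mg/L.
Before the 4th dose, 3 doses have been given. Superposition: Cmin = C₀·(f + f² + … + f^3).
≈ 22.000 × (0.2500 + 0.0625 + 0.0156) ≈ 22.000 × 0.3281 ≈ 7.218 mg/L.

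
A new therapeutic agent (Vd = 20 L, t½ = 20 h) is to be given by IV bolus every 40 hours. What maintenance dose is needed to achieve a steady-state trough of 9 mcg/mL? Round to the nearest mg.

540 mg

τ/t½ = 40/20 ≈ 2, so f = (1/2)^(40/20) ≈ 0.250000.
Cmin,ss = (D/Vd)·f/(1−f), so D = Cmin,ss·Vd·(1−f)/f.
D = 9 × 20 × (1−f)/f ≈ 9 × 20 × 3.00000 ≈ 540.00 mg.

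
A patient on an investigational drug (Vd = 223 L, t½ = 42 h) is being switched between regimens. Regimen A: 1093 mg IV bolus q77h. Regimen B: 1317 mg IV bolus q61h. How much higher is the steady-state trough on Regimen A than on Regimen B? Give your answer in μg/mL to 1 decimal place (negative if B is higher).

Regimen A: f = (1/2)^(77/42) ≈ 0.2806; Cmin,ss = (1093/223)·f/(1−f) ≈ 1.912 μg/mL.
Regimen B: f = (1/2)^(61/42) ≈ 0.3654; Cmin,ss = (1317/223)·f/(1−f) ≈ 3.401 μg/mL.
Difference ≈ 1.912 − 3.401 ≈ -1.489 μg/mL.

-1.5 μg/mL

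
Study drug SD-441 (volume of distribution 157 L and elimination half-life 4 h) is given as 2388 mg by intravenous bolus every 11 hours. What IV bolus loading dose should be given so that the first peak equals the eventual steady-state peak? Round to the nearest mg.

2805 mg

f = (1/2)^(11/4) ≈ 0.148651; accumulation ratio R = 1/(1−f) ≈ 1.17461.
Loading dose to hit Cmax,ss on first dose: D_load = D_maint·R ≈ 2388 × 1.17461 ≈ 2804.97 mg.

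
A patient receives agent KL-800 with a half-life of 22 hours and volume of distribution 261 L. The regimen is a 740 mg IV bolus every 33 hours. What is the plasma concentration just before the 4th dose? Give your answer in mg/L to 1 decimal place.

1.5 mg/L

f = (1/2)^(τ/t½) = (1/2)^(33/22) ≈ 0.3536.
C₀ = D/Vd = 740/261 ≈ 2.835 mg/L.
Before the 4th dose, 3 doses have been given. Superposition: Cmin = C₀·(f + f² + … + f^3).
≈ 2.835 × (0.3536 + 0.1250 + 0.0442) ≈ 2.835 × 0.5228 ≈ 1.482 mg/L.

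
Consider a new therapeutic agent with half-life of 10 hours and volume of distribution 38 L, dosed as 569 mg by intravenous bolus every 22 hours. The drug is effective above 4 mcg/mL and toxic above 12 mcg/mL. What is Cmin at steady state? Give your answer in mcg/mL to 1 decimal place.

Over one 22-h interval, 22/10 ≈ 2.2 half-lives elapse, leaving f ≈ 0.2176 of each dose.
Single-dose peak C₀ = D/Vd = 569/38 ≈ 14.974 mcg/mL.
Steady-state trough Cmin,ss = C₀·f/(1−f) ≈ 14.974 × 0.2176/0.7824 ≈ 4.165 mcg/mL.
Trough 4.2 mcg/mL vs MEC 4 mcg/mL: adequate.

4.2 mcg/mL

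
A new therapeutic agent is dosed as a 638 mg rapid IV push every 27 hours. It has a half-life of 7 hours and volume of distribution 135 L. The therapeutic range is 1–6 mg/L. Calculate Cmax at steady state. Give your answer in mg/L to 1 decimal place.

5.1 mg/L

Over one 27-h interval, 27/7 ≈ 3.8571 half-lives elapse, leaving f ≈ 0.0690 of each dose.
At steady state, accumulation factor R = 1/(1 − e^(−kτ)) ≈ 1.0741.
Single-dose peak C₀ = D/Vd = 638/135 ≈ 4.726 mg/L.
Cmax,ss = C₀/(1 − f) ≈ 4.726/0.9310 ≈ 5.076 mg/L.
Peak 5.1 mg/L vs MTC 6 mg/L: below toxic threshold.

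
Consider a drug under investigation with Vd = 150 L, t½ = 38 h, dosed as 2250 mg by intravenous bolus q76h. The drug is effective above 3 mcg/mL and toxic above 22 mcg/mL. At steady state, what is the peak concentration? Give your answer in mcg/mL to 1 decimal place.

τ = 76 h = 2 half-lives, so f = (1/2)^2 = 0.25.
At steady state, R = 1/(1 − 0.25) = 4/3.
Single-dose peak C₀ = D/Vd = 2250/150 = 15 mcg/mL.
Steady-state peak Cmax,ss = C₀·R = 15 × 4/3 ≈ 20.000 mcg/mL.
Peak 20.0 mcg/mL vs MTC 22 mcg/mL: below toxic threshold.

20.0 mcg/mL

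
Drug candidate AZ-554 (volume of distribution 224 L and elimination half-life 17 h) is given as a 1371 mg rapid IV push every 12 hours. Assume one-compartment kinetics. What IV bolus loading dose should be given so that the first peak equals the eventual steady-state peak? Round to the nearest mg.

f = (1/2)^(12/17) ≈ 0.613067; accumulation ratio R = 1/(1−f) ≈ 2.58443.
Loading dose to hit Cmax,ss on first dose: D_load = D_maint·R ≈ 1371 × 2.58443 ≈ 3543.25 mg.

3543 mg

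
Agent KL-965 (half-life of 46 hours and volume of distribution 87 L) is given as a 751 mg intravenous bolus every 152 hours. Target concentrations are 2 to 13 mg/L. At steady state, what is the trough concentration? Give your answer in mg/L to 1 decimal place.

1.0 mg/L

Over one 152-h interval, 152/46 ≈ 3.3043 half-lives elapse, leaving f ≈ 0.1012 of each dose.
Each bolus raises the concentration by D/Vd = 751/87 ≈ 8.632 mg/L.
Steady-state trough Cmin,ss = C₀·f/(1−f) ≈ 8.632 × 0.1012/0.8988 ≈ 0.972 mg/L.
Trough 1.0 mg/L vs MEC 2 mg/L: subtherapeutic.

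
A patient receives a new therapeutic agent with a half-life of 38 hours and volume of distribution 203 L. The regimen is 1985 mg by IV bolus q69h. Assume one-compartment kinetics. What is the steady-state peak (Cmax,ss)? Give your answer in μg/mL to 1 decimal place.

k = ln2/t½ = ln2/38 ≈ 0.018241 h⁻¹; fraction remaining f = e^(−kτ) = e^(−0.018241×69) ≈ 0.2840.
At steady state, accumulation factor R = 1/(1 − e^(−kτ)) ≈ 1.3966.
Single-dose peak C₀ = D/Vd = 1985/203 ≈ 9.778 μg/mL.
Steady-state peak Cmax,ss = C₀·R ≈ 9.778 × 1.3966 ≈ 13.656 μg/mL.

13.7 μg/mL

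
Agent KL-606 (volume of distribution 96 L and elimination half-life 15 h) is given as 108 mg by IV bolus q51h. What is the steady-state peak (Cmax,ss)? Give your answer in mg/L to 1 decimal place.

τ/t½ = 51/15 ≈ 3.4, so fraction remaining f = (1/2)^(51/15) ≈ 0.0947.
At steady state, accumulation factor R = 1/(1 − e^(−kτ)) ≈ 1.1046.
Each bolus raises the concentration by D/Vd = 108/96 ≈ 1.125 mg/L.
Cmax,ss = C₀/(1 − f) ≈ 1.125/0.9053 ≈ 1.243 mg/L.

1.2 mg/L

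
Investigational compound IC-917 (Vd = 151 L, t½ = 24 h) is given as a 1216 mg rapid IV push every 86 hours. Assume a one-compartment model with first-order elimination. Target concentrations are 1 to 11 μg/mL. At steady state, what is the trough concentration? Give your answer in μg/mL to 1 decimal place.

τ/t½ = 86/24 ≈ 3.5833, so fraction remaining f = (1/2)^(86/24) ≈ 0.0834.
Single-dose peak C₀ = D/Vd = 1216/151 ≈ 8.053 μg/mL.
Steady-state trough Cmin,ss = C₀·f/(1−f) ≈ 8.053 × 0.0834/0.9166 ≈ 0.733 μg/mL.
Trough 0.7 μg/mL vs MEC 1 μg/mL: subtherapeutic.

0.7 μg/mL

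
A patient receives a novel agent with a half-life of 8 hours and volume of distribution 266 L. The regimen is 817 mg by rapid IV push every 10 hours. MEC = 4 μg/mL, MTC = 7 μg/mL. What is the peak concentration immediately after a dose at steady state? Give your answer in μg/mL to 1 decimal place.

k = ln2/t½ = ln2/8 ≈ 0.086643 h⁻¹; fraction remaining f = e^(−kτ) = e^(−0.086643×10) ≈ 0.4204.
Accumulation ratio R = 1/(1 − f) ≈ 1/0.5796 ≈ 1.7253.
Each bolus raises the concentration by D/Vd = 817/266 ≈ 3.071 μg/mL.
Steady-state peak Cmax,ss = C₀·R ≈ 3.071 × 1.7253 ≈ 5.298 μg/mL.
Peak 5.3 μg/mL vs MTC 7 μg/mL: below toxic threshold.

5.3 μg/mL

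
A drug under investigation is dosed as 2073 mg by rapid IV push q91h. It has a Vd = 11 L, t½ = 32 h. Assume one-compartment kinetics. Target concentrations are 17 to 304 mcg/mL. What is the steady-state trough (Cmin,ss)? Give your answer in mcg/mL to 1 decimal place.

30.5 mcg/mL

k = ln2/t½ = ln2/32 ≈ 0.021661 h⁻¹; fraction remaining f = e^(−kτ) = e^(−0.021661×91) ≈ 0.1393.
Accumulation ratio R = 1/(1 − f) ≈ 1/0.8607 ≈ 1.1618.
Each bolus raises the concentration by D/Vd = 2073/11 ≈ 188.455 mcg/mL.
Cmax,ss = C₀/(1 − f) ≈ 188.455/0.8607 ≈ 218.956 mcg/mL.
Steady-state trough Cmin,ss = Cmax,ss·f ≈ 218.956 × 0.1393 ≈ 30.501 mcg/mL.
Trough 30.5 mcg/mL vs MEC 17 mcg/mL: adequate.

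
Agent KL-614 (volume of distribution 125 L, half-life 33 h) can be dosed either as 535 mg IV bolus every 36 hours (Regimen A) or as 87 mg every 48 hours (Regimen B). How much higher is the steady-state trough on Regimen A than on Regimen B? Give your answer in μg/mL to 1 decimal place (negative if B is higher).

Regimen A: f = (1/2)^(36/33) ≈ 0.4695; Cmin,ss = (535/125)·f/(1−f) ≈ 3.788 μg/mL.
Regimen B: f = (1/2)^(48/33) ≈ 0.3649; Cmin,ss = (87/125)·f/(1−f) ≈ 0.400 μg/mL.
Difference ≈ 3.788 − 0.400 ≈ 3.388 μg/mL.

3.4 μg/mL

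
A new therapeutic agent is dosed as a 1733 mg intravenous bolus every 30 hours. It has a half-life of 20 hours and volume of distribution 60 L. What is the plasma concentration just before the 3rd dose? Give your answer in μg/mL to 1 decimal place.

13.8 μg/mL

f = (1/2)^(τ/t½) = (1/2)^(30/20) ≈ 0.3536.
C₀ = D/Vd = 1733/60 ≈ 28.883 μg/mL.
Before the 3rd dose, 2 doses have been given. Superposition: Cmin = C₀·(f + f²).
≈ 28.883 × (0.3536 + 0.1250) ≈ 28.883 × 0.4786 ≈ 13.823 μg/mL.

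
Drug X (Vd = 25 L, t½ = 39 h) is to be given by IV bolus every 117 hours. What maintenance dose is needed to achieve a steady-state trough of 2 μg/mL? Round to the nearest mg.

τ/t½ = 117/39 ≈ 3, so f = (1/2)^(117/39) ≈ 0.125000.
Cmin,ss = (D/Vd)·f/(1−f), so D = Cmin,ss·Vd·(1−f)/f.
D = 2 × 25 × (1−f)/f ≈ 2 × 25 × 7.00000 ≈ 350.00 mg.

350 mg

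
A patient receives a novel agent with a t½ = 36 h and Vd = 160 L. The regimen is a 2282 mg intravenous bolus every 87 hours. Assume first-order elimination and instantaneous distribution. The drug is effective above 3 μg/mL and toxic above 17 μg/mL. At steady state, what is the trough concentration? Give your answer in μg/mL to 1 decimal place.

τ/t½ = 87/36 ≈ 2.4167, so fraction remaining f = (1/2)^(87/36) ≈ 0.1873.
Accumulation ratio R = 1/(1 − f) ≈ 1/0.8127 ≈ 1.2305.
Single-dose peak C₀ = D/Vd = 2282/160 ≈ 14.262 μg/mL.
Steady-state peak Cmax,ss = C₀·R ≈ 14.262 × 1.2305 ≈ 17.549 μg/mL.
One interval later, Cmin,ss = Cmax,ss·e^(−kτ) ≈ 17.549 × 0.1873 ≈ 3.287 μg/mL.
Trough 3.3 μg/mL vs MEC 3 μg/mL: adequate.

3.3 μg/mL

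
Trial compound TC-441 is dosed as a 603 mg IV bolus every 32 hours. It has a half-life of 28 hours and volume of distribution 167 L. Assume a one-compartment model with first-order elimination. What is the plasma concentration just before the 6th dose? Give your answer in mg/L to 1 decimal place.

2.9 mg/L

f = (1/2)^(τ/t½) = (1/2)^(32/28) ≈ 0.4529.
C₀ = D/Vd = 603/167 ≈ 3.611 mg/L.
Before the 6th dose, 5 doses have been given. Superposition: Cmin = C₀·(f + f² + … + f^5).
≈ 3.611 × (0.4529 + 0.2051 + 0.0929 + 0.0421 + 0.0191) ≈ 3.611 × 0.8121 ≈ 2.932 mg/L.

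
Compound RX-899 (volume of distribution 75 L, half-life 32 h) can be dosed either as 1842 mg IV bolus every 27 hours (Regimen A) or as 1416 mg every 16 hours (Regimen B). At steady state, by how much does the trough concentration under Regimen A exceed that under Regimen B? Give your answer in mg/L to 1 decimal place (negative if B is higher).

-14.7 mg/L

Regimen A: f = (1/2)^(27/32) ≈ 0.5572; Cmin,ss = (1842/75)·f/(1−f) ≈ 30.905 mg/L.
Regimen B: f = (1/2)^(16/32) ≈ 0.7071; Cmin,ss = (1416/75)·f/(1−f) ≈ 45.579 mg/L.
Difference ≈ 30.905 − 45.579 ≈ -14.674 mg/L.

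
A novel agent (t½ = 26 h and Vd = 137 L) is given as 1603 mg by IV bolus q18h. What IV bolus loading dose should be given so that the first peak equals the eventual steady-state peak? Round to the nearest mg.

f = (1/2)^(18/26) ≈ 0.618863; accumulation ratio R = 1/(1−f) ≈ 2.62373.
Loading dose to hit Cmax,ss on first dose: D_load = D_maint·R ≈ 1603 × 2.62373 ≈ 4205.84 mg.

4206 mg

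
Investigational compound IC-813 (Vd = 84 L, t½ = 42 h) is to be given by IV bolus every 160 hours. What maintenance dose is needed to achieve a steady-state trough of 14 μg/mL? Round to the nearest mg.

15313 mg

τ/t½ = 160/42 ≈ 3.8095, so f = (1/2)^(160/42) ≈ 0.071321.
Cmin,ss = (D/Vd)·f/(1−f), so D = Cmin,ss·Vd·(1−f)/f.
D = 14 × 84 × (1−f)/f ≈ 14 × 84 × 13.02112 ≈ 15312.84 mg.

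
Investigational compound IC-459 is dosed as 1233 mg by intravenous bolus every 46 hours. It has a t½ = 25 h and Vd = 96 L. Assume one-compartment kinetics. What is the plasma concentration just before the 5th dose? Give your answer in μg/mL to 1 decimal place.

4.9 μg/mL

f = (1/2)^(τ/t½) = (1/2)^(46/25) ≈ 0.2793.
C₀ = D/Vd = 1233/96 ≈ 12.844 μg/mL.
Before the 5th dose, 4 doses have been given. Superposition: Cmin = C₀·(f + f² + … + f^4).
≈ 12.844 × (0.2793 + 0.0780 + 0.0218 + 0.0061) ≈ 12.844 × 0.3852 ≈ 4.948 μg/mL.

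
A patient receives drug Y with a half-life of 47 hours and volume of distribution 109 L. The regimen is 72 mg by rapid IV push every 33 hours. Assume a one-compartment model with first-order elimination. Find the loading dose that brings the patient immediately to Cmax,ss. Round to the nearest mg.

187 mg

f = (1/2)^(33/47) ≈ 0.614665; accumulation ratio R = 1/(1−f) ≈ 2.59514.
Loading dose to hit Cmax,ss on first dose: D_load = D_maint·R ≈ 72 × 2.59514 ≈ 186.85 mg.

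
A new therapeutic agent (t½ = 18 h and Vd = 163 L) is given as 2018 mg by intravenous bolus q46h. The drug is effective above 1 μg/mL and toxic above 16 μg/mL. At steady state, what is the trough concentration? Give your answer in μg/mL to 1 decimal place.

τ/t½ = 46/18 ≈ 2.5556, so fraction remaining f = (1/2)^(46/18) ≈ 0.1701.
At steady state, accumulation factor R = 1/(1 − e^(−kτ)) ≈ 1.2050.
Each bolus raises the concentration by D/Vd = 2018/163 ≈ 12.380 μg/mL.
Steady-state peak Cmax,ss = C₀·R ≈ 12.380 × 1.2050 ≈ 14.918 μg/mL.
One interval later, Cmin,ss = Cmax,ss·e^(−kτ) ≈ 14.918 × 0.1701 ≈ 2.538 μg/mL.
Trough 2.5 μg/mL vs MEC 1 μg/mL: adequate.

2.5 μg/mL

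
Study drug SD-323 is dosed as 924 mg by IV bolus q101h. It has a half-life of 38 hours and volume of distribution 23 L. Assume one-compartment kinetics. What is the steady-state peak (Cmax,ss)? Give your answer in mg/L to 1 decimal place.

47.7 mg/L

Over one 101-h interval, 101/38 ≈ 2.6579 half-lives elapse, leaving f ≈ 0.1585 of each dose.
At steady state, accumulation factor R = 1/(1 − e^(−kτ)) ≈ 1.1884.
Single-dose peak C₀ = D/Vd = 924/23 ≈ 40.174 mg/L.
Steady-state peak Cmax,ss = C₀·R ≈ 40.174 × 1.1884 ≈ 47.743 mg/L.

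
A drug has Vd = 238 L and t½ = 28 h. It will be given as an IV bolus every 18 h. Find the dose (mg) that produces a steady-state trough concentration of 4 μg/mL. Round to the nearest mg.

τ/t½ = 18/28 ≈ 0.64286, so f = (1/2)^(18/28) ≈ 0.640443.
Cmin,ss = (D/Vd)·f/(1−f), so D = Cmin,ss·Vd·(1−f)/f.
D = 4 × 238 × (1−f)/f ≈ 4 × 238 × 0.56142 ≈ 534.47 mg.

534 mg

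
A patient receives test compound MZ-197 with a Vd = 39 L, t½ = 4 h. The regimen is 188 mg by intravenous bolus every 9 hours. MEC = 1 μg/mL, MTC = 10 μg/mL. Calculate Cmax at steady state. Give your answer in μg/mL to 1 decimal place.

6.1 μg/mL

τ/t½ = 9/4 ≈ 2.25, so fraction remaining f = (1/2)^(9/4) ≈ 0.2102.
Accumulation ratio R = 1/(1 − f) ≈ 1/0.7898 ≈ 1.2661.
Single-dose peak C₀ = D/Vd = 188/39 ≈ 4.821 μg/mL.
Cmax,ss = C₀/(1 − f) ≈ 4.821/0.7898 ≈ 6.104 μg/mL.
Peak 6.1 μg/mL vs MTC 10 μg/mL: below toxic threshold.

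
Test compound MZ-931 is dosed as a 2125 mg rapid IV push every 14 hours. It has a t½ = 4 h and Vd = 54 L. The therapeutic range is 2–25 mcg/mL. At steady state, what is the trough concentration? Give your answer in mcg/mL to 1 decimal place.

Over one 14-h interval, 14/4 ≈ 3.5 half-lives elapse, leaving f ≈ 0.0884 of each dose.
Single-dose peak C₀ = D/Vd = 2125/54 ≈ 39.352 mcg/mL.
Steady-state trough Cmin,ss = C₀·f/(1−f) ≈ 39.352 × 0.0884/0.9116 ≈ 3.816 mcg/mL.
Trough 3.8 mcg/mL vs MEC 2 mcg/mL: adequate.

3.8 mcg/mL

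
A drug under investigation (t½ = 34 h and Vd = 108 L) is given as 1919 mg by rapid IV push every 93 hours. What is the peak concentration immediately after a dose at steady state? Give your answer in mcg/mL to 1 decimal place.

20.9 mcg/mL

Over one 93-h interval, 93/34 ≈ 2.7353 half-lives elapse, leaving f ≈ 0.1502 of each dose.
At steady state, accumulation factor R = 1/(1 − e^(−kτ)) ≈ 1.1767.
Single-dose peak C₀ = D/Vd = 1919/108 ≈ 17.769 mcg/mL.
Steady-state peak Cmax,ss = C₀·R ≈ 17.769 × 1.1767 ≈ 20.909 mcg/mL.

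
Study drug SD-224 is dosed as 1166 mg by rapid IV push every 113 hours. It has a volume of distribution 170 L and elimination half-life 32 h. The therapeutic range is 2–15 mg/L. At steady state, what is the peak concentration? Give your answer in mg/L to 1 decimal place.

Over one 113-h interval, 113/32 ≈ 3.5312 half-lives elapse, leaving f ≈ 0.0865 of each dose.
Accumulation ratio R = 1/(1 − f) ≈ 1/0.9135 ≈ 1.0947.
Each bolus raises the concentration by D/Vd = 1166/170 ≈ 6.859 mg/L.
Steady-state peak Cmax,ss = C₀·R ≈ 6.859 × 1.0947 ≈ 7.509 mg/L.
Peak 7.5 mg/L vs MTC 15 mg/L: below toxic threshold.

7.5 mg/L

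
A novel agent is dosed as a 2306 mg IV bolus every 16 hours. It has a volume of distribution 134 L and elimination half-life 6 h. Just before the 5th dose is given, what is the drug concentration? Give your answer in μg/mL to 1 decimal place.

f = (1/2)^(τ/t½) = (1/2)^(16/6) ≈ 0.1575.
C₀ = D/Vd = 2306/134 ≈ 17.209 μg/mL.
Before the 5th dose, 4 doses have been given. Superposition: Cmin = C₀·(f + f² + … + f^4).
≈ 17.209 × (0.1575 + 0.0248 + 0.0039 + 0.0006) ≈ 17.209 × 0.1868 ≈ 3.215 μg/mL.

3.2 μg/mL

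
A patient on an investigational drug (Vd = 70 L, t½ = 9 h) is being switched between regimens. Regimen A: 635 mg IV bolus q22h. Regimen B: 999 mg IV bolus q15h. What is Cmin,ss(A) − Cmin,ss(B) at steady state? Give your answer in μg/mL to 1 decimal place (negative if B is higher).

-4.5 μg/mL

Regimen A: f = (1/2)^(22/9) ≈ 0.1837; Cmin,ss = (635/70)·f/(1−f) ≈ 2.041 μg/mL.
Regimen B: f = (1/2)^(15/9) ≈ 0.3150; Cmin,ss = (999/70)·f/(1−f) ≈ 6.563 μg/mL.
Difference ≈ 2.041 − 6.563 ≈ -4.522 μg/mL.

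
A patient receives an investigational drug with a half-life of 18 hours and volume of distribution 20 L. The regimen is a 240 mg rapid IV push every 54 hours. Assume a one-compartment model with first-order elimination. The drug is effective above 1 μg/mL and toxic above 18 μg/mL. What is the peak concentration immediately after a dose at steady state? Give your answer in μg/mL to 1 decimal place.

τ = 54 h = 3 half-lives, so f = (1/2)^3 = 0.125.
At steady state, R = 1/(1 − 0.125) = 8/7.
Single-dose peak C₀ = D/Vd = 240/20 = 12 μg/mL.
Steady-state peak Cmax,ss = C₀·R = 12 × 8/7 ≈ 13.714 μg/mL.
Peak 13.7 μg/mL vs MTC 18 μg/mL: below toxic threshold.

13.7 μg/mL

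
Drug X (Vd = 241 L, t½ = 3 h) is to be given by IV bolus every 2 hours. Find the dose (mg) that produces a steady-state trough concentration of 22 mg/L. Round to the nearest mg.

3114 mg

τ/t½ = 2/3 ≈ 0.66667, so f = (1/2)^(2/3) ≈ 0.629961.
Cmin,ss = (D/Vd)·f/(1−f), so D = Cmin,ss·Vd·(1−f)/f.
D = 22 × 241 × (1−f)/f ≈ 22 × 241 × 0.58740 ≈ 3114.39 mg.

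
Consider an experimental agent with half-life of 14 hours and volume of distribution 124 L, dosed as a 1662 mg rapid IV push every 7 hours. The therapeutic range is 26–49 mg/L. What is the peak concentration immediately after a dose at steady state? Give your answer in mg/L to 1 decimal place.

k = ln2/t½ = ln2/14 ≈ 0.049511 h⁻¹; fraction remaining f = e^(−kτ) = e^(−0.049511×7) ≈ 0.7071.
At steady state, accumulation factor R = 1/(1 − e^(−kτ)) ≈ 3.4141.
Single-dose peak C₀ = D/Vd = 1662/124 ≈ 13.403 mg/L.
Steady-state peak Cmax,ss = C₀·R ≈ 13.403 × 3.4141 ≈ 45.759 mg/L.
Peak 45.8 mg/L vs MTC 49 mg/L: below toxic threshold.

45.8 mg/L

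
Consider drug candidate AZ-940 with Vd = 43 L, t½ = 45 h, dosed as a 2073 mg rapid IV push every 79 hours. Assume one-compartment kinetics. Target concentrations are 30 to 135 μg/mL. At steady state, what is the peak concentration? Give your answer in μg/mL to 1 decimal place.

Over one 79-h interval, 79/45 ≈ 1.7556 half-lives elapse, leaving f ≈ 0.2962 of each dose.
Accumulation ratio R = 1/(1 − f) ≈ 1/0.7038 ≈ 1.4209.
Each bolus raises the concentration by D/Vd = 2073/43 ≈ 48.209 μg/mL.
Steady-state peak Cmax,ss = C₀·R ≈ 48.209 × 1.4209 ≈ 68.500 μg/mL.
Peak 68.5 μg/mL vs MTC 135 μg/mL: below toxic threshold.

68.5 μg/mL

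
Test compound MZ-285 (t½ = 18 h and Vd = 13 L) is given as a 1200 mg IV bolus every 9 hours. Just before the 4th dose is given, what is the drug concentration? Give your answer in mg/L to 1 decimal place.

144.1 mg/L

f = (1/2)^(τ/t½) = (1/2)^(9/18) ≈ 0.7071.
C₀ = D/Vd = 1200/13 ≈ 92.308 mg/L.
Before the 4th dose, 3 doses have been given. Superposition: Cmin = C₀·(f + f² + … + f^3).
≈ 92.308 × (0.7071 + 0.5000 + 0.3535) ≈ 92.308 × 1.5606 ≈ 144.056 mg/L.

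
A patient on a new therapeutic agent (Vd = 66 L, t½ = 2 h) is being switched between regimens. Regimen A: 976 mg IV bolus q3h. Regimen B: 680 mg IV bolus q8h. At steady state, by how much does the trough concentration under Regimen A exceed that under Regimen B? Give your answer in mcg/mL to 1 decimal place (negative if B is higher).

7.4 mcg/mL

Regimen A: f = (1/2)^(3/2) ≈ 0.3536; Cmin,ss = (976/66)·f/(1−f) ≈ 8.089 mcg/mL.
Regimen B: f = (1/2)^(8/2) ≈ 0.0625; Cmin,ss = (680/66)·f/(1−f) ≈ 0.687 mcg/mL.
Difference ≈ 8.089 − 0.687 ≈ 7.402 mcg/mL.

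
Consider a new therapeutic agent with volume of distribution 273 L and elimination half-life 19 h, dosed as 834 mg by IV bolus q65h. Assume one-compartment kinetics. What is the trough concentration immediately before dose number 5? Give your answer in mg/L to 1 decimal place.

f = (1/2)^(τ/t½) = (1/2)^(65/19) ≈ 0.0934.
C₀ = D/Vd = 834/273 ≈ 3.055 mg/L.
Before the 5th dose, 4 doses have been given. Superposition: Cmin = C₀·(f + f² + … + f^4).
≈ 3.055 × (0.0934 + 0.0087 + 0.0008 + 0.0001) ≈ 3.055 × 0.1030 ≈ 0.315 mg/L.

0.3 mg/L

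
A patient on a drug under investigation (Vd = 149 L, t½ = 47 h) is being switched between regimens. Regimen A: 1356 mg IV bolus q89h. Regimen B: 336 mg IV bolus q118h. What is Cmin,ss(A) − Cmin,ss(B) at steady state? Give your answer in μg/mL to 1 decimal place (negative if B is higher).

Regimen A: f = (1/2)^(89/47) ≈ 0.2691; Cmin,ss = (1356/149)·f/(1−f) ≈ 3.351 μg/mL.
Regimen B: f = (1/2)^(118/47) ≈ 0.1755; Cmin,ss = (336/149)·f/(1−f) ≈ 0.480 μg/mL.
Difference ≈ 3.351 − 0.480 ≈ 2.871 μg/mL.

2.9 μg/mL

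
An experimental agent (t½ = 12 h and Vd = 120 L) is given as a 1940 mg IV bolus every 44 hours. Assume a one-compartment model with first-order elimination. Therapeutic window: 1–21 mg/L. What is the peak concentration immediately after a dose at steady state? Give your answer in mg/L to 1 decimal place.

17.5 mg/L

k = ln2/t½ = ln2/12 ≈ 0.057762 h⁻¹; fraction remaining f = e^(−kτ) = e^(−0.057762×44) ≈ 0.0787.
Accumulation ratio R = 1/(1 − f) ≈ 1/0.9213 ≈ 1.0854.
Each bolus raises the concentration by D/Vd = 1940/120 ≈ 16.167 mg/L.
Steady-state peak Cmax,ss = C₀·R ≈ 16.167 × 1.0854 ≈ 17.548 mg/L.
Peak 17.5 mg/L vs MTC 21 mg/L: below toxic threshold.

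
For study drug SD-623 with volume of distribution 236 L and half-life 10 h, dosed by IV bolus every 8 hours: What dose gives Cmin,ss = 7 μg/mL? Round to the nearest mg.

τ/t½ = 8/10 ≈ 0.8, so f = (1/2)^(8/10) ≈ 0.574349.
Cmin,ss = (D/Vd)·f/(1−f), so D = Cmin,ss·Vd·(1−f)/f.
D = 7 × 236 × (1−f)/f ≈ 7 × 236 × 0.74110 ≈ 1224.30 mg.

1224 mg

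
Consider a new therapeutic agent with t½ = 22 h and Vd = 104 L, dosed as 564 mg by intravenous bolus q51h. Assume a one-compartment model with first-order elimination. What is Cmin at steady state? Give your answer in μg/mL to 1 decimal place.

Over one 51-h interval, 51/22 ≈ 2.3182 half-lives elapse, leaving f ≈ 0.2005 of each dose.
Each bolus raises the concentration by D/Vd = 564/104 ≈ 5.423 μg/mL.
Steady-state trough Cmin,ss = C₀·f/(1−f) ≈ 5.423 × 0.2005/0.7995 ≈ 1.360 μg/mL.

1.4 μg/mL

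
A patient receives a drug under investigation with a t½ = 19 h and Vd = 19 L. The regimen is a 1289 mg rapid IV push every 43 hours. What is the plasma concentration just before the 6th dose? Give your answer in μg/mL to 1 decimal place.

f = (1/2)^(τ/t½) = (1/2)^(43/19) ≈ 0.2083.
C₀ = D/Vd = 1289/19 ≈ 67.842 μg/mL.
Before the 6th dose, 5 doses have been given. Superposition: Cmin = C₀·(f + f² + … + f^5).
≈ 67.842 × (0.2083 + 0.0434 + 0.0090 + 0.0019 + 0.0004) ≈ 67.842 × 0.2630 ≈ 17.842 μg/mL.

17.8 μg/mL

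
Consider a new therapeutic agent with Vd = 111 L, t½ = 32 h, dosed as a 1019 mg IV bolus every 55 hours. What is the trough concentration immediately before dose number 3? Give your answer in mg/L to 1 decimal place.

f = (1/2)^(τ/t½) = (1/2)^(55/32) ≈ 0.3038.
C₀ = D/Vd = 1019/111 ≈ 9.180 mg/L.
Before the 3rd dose, 2 doses have been given. Superposition: Cmin = C₀·(f + f²).
≈ 9.180 × (0.3038 + 0.0923) ≈ 9.180 × 0.3961 ≈ 3.636 mg/L.

3.6 mg/L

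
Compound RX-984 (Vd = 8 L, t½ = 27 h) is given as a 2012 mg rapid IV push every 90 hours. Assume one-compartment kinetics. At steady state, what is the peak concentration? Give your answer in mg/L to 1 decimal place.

k = ln2/t½ = ln2/27 ≈ 0.025672 h⁻¹; fraction remaining f = e^(−kτ) = e^(−0.025672×90) ≈ 0.0992.
At steady state, accumulation factor R = 1/(1 − e^(−kτ)) ≈ 1.1101.
Each bolus raises the concentration by D/Vd = 2012/8 ≈ 251.500 mg/L.
Steady-state peak Cmax,ss = C₀·R ≈ 251.500 × 1.1101 ≈ 279.190 mg/L.

279.2 mg/L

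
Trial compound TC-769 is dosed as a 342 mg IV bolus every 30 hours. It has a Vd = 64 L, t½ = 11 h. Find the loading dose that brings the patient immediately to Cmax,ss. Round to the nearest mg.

f = (1/2)^(30/11) ≈ 0.151011; accumulation ratio R = 1/(1−f) ≈ 1.17787.
Loading dose to hit Cmax,ss on first dose: D_load = D_maint·R ≈ 342 × 1.17787 ≈ 402.83 mg.

403 mg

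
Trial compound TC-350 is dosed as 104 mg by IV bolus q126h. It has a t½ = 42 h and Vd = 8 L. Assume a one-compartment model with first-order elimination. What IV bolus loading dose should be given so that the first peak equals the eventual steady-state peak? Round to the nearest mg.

f = (1/2)^(126/42) ≈ 0.125000; accumulation ratio R = 1/(1−f) ≈ 1.14286.
Loading dose to hit Cmax,ss on first dose: D_load = D_maint·R ≈ 104 × 1.14286 ≈ 118.86 mg.

119 mg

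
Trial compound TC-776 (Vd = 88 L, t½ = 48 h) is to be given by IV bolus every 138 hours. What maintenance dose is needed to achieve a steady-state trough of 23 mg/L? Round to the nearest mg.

τ/t½ = 138/48 ≈ 2.875, so f = (1/2)^(138/48) ≈ 0.136313.
Cmin,ss = (D/Vd)·f/(1−f), so D = Cmin,ss·Vd·(1−f)/f.
D = 23 × 88 × (1−f)/f ≈ 23 × 88 × 6.33606 ≈ 12824.19 mg.

12824 mg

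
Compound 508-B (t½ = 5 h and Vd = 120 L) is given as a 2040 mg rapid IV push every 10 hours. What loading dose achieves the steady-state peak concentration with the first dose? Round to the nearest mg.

f = (1/2)^(10/5) ≈ 0.250000; accumulation ratio R = 1/(1−f) ≈ 1.33333.
Loading dose to hit Cmax,ss on first dose: D_load = D_maint·R ≈ 2040 × 1.33333 ≈ 2719.99 mg.

2720 mg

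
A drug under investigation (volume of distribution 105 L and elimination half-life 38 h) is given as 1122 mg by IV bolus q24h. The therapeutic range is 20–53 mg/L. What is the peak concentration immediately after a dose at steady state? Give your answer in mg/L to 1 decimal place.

k = ln2/t½ = ln2/38 ≈ 0.018241 h⁻¹; fraction remaining f = e^(−kτ) = e^(−0.018241×24) ≈ 0.6455.
At steady state, accumulation factor R = 1/(1 − e^(−kτ)) ≈ 2.8209.
Each bolus raises the concentration by D/Vd = 1122/105 ≈ 10.686 mg/L.
Cmax,ss = C₀/(1 − f) ≈ 10.686/0.3545 ≈ 30.144 mg/L.
Peak 30.1 mg/L vs MTC 53 mg/L: below toxic threshold.

30.1 mg/L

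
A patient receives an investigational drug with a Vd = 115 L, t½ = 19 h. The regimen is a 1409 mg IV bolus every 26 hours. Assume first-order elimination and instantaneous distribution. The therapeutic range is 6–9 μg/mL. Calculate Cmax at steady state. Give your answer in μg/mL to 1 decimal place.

20.0 μg/mL

k = ln2/t½ = ln2/19 ≈ 0.036481 h⁻¹; fraction remaining f = e^(−kτ) = e^(−0.036481×26) ≈ 0.3873.
Accumulation ratio R = 1/(1 − f) ≈ 1/0.6127 ≈ 1.6321.
Single-dose peak C₀ = D/Vd = 1409/115 ≈ 12.252 μg/mL.
Cmax,ss = C₀/(1 − f) ≈ 12.252/0.6127 ≈ 19.997 μg/mL.
Peak 20.0 μg/mL vs MTC 9 μg/mL: exceeds toxic threshold.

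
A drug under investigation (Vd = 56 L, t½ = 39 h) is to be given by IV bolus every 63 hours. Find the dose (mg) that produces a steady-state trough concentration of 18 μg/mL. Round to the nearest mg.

2080 mg

τ/t½ = 63/39 ≈ 1.6154, so f = (1/2)^(63/39) ≈ 0.326378.
Cmin,ss = (D/Vd)·f/(1−f), so D = Cmin,ss·Vd·(1−f)/f.
D = 18 × 56 × (1−f)/f ≈ 18 × 56 × 2.06393 ≈ 2080.44 mg.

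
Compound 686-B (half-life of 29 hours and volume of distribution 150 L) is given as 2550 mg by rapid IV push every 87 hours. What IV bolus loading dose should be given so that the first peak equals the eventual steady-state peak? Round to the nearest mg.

f = (1/2)^(87/29) ≈ 0.125000; accumulation ratio R = 1/(1−f) ≈ 1.14286.
Loading dose to hit Cmax,ss on first dose: D_load = D_maint·R ≈ 2550 × 1.14286 ≈ 2914.29 mg.

2914 mg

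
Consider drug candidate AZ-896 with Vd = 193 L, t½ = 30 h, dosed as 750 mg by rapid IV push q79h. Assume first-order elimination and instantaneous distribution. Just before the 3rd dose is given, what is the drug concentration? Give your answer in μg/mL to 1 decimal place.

f = (1/2)^(τ/t½) = (1/2)^(79/30) ≈ 0.1612.
C₀ = D/Vd = 750/193 ≈ 3.886 μg/mL.
Before the 3rd dose, 2 doses have been given. Superposition: Cmin = C₀·(f + f²).
≈ 3.886 × (0.1612 + 0.0260) ≈ 3.886 × 0.1872 ≈ 0.727 μg/mL.

0.7 μg/mL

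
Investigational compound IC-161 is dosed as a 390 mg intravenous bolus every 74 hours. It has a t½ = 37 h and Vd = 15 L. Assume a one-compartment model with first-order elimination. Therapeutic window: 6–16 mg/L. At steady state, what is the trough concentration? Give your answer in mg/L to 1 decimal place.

8.7 mg/L

The dosing interval is 2 half-lives, so f = 2^(−2) = 0.25.
Accumulation ratio R = 1/(1 − f) = 1/0.75 = 4/3.
Single-dose peak C₀ = D/Vd = 390/15 = 26 mg/L.
Steady-state peak Cmax,ss = C₀·R = 26 × 4/3 ≈ 34.667 mg/L.
Steady-state trough Cmin,ss = Cmax,ss·f ≈ 34.667 × 0.25 ≈ 8.667 mg/L.
Trough 8.7 mg/L vs MEC 6 mg/L: adequate.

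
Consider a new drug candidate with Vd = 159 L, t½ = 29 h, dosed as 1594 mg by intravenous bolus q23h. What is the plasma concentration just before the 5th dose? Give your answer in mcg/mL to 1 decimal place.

12.2 mcg/mL

f = (1/2)^(τ/t½) = (1/2)^(23/29) ≈ 0.5771.
C₀ = D/Vd = 1594/159 ≈ 10.025 mcg/mL.
Before the 5th dose, 4 doses have been given. Superposition: Cmin = C₀·(f + f² + … + f^4).
≈ 10.025 × (0.5771 + 0.3330 + 0.1922 + 0.1109) ≈ 10.025 × 1.2132 ≈ 12.162 mcg/mL.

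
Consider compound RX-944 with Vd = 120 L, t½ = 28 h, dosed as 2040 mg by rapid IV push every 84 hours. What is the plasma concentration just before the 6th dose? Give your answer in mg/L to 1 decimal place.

f = (1/2)^(τ/t½) = (1/2)^(84/28) ≈ 0.1250.
C₀ = D/Vd = 2040/120 ≈ 17.000 mg/L.
Before the 6th dose, 5 doses have been given. Superposition: Cmin = C₀·(f + f² + … + f^5).
≈ 17.000 × (0.1250 + 0.0156 + 0.0020 + 0.0002 + 0.0000) ≈ 17.000 × 0.1428 ≈ 2.428 mg/L.

2.4 mg/L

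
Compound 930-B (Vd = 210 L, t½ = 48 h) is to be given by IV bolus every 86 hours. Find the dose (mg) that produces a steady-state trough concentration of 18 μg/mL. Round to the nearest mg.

9307 mg

τ/t½ = 86/48 ≈ 1.7917, so f = (1/2)^(86/48) ≈ 0.288838.
Cmin,ss = (D/Vd)·f/(1−f), so D = Cmin,ss·Vd·(1−f)/f.
D = 18 × 210 × (1−f)/f ≈ 18 × 210 × 2.46215 ≈ 9306.93 mg.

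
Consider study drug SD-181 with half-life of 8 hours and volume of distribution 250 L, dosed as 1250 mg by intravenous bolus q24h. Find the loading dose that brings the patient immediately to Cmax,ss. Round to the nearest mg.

1429 mg

f = (1/2)^(24/8) ≈ 0.125000; accumulation ratio R = 1/(1−f) ≈ 1.14286.
Loading dose to hit Cmax,ss on first dose: D_load = D_maint·R ≈ 1250 × 1.14286 ≈ 1428.58 mg.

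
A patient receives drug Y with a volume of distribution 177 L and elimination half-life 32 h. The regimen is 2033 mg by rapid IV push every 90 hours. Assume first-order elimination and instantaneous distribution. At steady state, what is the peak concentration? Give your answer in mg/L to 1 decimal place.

Over one 90-h interval, 90/32 ≈ 2.8125 half-lives elapse, leaving f ≈ 0.1423 of each dose.
At steady state, accumulation factor R = 1/(1 − e^(−kτ)) ≈ 1.1659.
Single-dose peak C₀ = D/Vd = 2033/177 ≈ 11.486 mg/L.
Cmax,ss = C₀/(1 − f) ≈ 11.486/0.8577 ≈ 13.392 mg/L.

13.4 mg/L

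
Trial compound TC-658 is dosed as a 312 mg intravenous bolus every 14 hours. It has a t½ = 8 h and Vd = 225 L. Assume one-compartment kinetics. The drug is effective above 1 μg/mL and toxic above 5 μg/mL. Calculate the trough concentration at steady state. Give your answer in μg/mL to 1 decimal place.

k = ln2/t½ = ln2/8 ≈ 0.086643 h⁻¹; fraction remaining f = e^(−kτ) = e^(−0.086643×14) ≈ 0.2973.
Accumulation ratio R = 1/(1 − f) ≈ 1/0.7027 ≈ 1.4231.
Single-dose peak C₀ = D/Vd = 312/225 ≈ 1.387 μg/mL.
Cmax,ss = C₀/(1 − f) ≈ 1.387/0.7027 ≈ 1.974 μg/mL.
Steady-state trough Cmin,ss = Cmax,ss·f ≈ 1.974 × 0.2973 ≈ 0.587 μg/mL.
Trough 0.6 μg/mL vs MEC 1 μg/mL: subtherapeutic.

0.6 μg/mL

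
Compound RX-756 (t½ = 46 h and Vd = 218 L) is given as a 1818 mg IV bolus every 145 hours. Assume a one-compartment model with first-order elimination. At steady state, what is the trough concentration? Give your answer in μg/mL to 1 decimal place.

k = ln2/t½ = ln2/46 ≈ 0.015068 h⁻¹; fraction remaining f = e^(−kτ) = e^(−0.015068×145) ≈ 0.1125.
Each bolus raises the concentration by D/Vd = 1818/218 ≈ 8.339 μg/mL.
Steady-state trough Cmin,ss = C₀·f/(1−f) ≈ 8.339 × 0.1125/0.8875 ≈ 1.057 μg/mL.

1.1 μg/mL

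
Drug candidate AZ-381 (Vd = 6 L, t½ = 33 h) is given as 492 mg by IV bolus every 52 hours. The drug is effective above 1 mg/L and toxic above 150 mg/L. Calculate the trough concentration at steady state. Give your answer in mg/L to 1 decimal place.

τ/t½ = 52/33 ≈ 1.5758, so fraction remaining f = (1/2)^(52/33) ≈ 0.3355.
Each bolus raises the concentration by D/Vd = 492/6 ≈ 82.000 mg/L.
Steady-state trough Cmin,ss = C₀·f/(1−f) ≈ 82.000 × 0.3355/0.6645 ≈ 41.401 mg/L.
Trough 41.4 mg/L vs MEC 1 mg/L: adequate.

41.4 mg/L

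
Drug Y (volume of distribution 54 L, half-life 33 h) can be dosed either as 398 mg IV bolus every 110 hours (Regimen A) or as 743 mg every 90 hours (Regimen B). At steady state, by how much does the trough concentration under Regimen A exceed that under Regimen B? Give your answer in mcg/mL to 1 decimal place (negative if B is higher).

Regimen A: f = (1/2)^(110/33) ≈ 0.0992; Cmin,ss = (398/54)·f/(1−f) ≈ 0.812 mcg/mL.
Regimen B: f = (1/2)^(90/33) ≈ 0.1510; Cmin,ss = (743/54)·f/(1−f) ≈ 2.447 mcg/mL.
Difference ≈ 0.812 − 2.447 ≈ -1.635 mcg/mL.

-1.6 mcg/mL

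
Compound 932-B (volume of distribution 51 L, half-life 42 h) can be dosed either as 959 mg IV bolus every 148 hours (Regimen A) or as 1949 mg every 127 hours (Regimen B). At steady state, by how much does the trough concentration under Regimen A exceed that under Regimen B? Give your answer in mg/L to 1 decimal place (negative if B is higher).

Regimen A: f = (1/2)^(148/42) ≈ 0.0869; Cmin,ss = (959/51)·f/(1−f) ≈ 1.790 mg/L.
Regimen B: f = (1/2)^(127/42) ≈ 0.1230; Cmin,ss = (1949/51)·f/(1−f) ≈ 5.360 mg/L.
Difference ≈ 1.790 − 5.360 ≈ -3.570 mg/L.

-3.6 mg/L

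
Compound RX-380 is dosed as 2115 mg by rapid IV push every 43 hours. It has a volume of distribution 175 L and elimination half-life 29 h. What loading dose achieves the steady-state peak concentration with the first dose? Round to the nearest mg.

f = (1/2)^(43/29) ≈ 0.357804; accumulation ratio R = 1/(1−f) ≈ 1.55716.
Loading dose to hit Cmax,ss on first dose: D_load = D_maint·R ≈ 2115 × 1.55716 ≈ 3293.39 mg.

3293 mg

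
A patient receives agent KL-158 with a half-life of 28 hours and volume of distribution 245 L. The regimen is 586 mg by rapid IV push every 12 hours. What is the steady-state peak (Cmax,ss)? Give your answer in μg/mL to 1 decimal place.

9.3 μg/mL

k = ln2/t½ = ln2/28 ≈ 0.024755 h⁻¹; fraction remaining f = e^(−kτ) = e^(−0.024755×12) ≈ 0.7430.
At steady state, accumulation factor R = 1/(1 − e^(−kτ)) ≈ 3.8911.
Each bolus raises the concentration by D/Vd = 586/245 ≈ 2.392 μg/mL.
Steady-state peak Cmax,ss = C₀·R ≈ 2.392 × 3.8911 ≈ 9.308 μg/mL.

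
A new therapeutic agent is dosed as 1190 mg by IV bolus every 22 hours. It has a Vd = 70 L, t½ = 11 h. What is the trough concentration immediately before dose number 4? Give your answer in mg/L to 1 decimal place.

f = (1/2)^(τ/t½) = (1/2)^(22/11) ≈ 0.2500.
C₀ = D/Vd = 1190/70 ≈ 17.000 mg/L.
Before the 4th dose, 3 doses have been given. Superposition: Cmin = C₀·(f + f² + … + f^3).
≈ 17.000 × (0.2500 + 0.0625 + 0.0156) ≈ 17.000 × 0.3281 ≈ 5.578 mg/L.

5.6 mg/L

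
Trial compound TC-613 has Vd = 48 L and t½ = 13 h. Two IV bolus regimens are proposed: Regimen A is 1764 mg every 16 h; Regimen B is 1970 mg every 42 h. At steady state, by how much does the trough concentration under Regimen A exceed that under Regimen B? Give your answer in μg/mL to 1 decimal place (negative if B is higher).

Regimen A: f = (1/2)^(16/13) ≈ 0.4261; Cmin,ss = (1764/48)·f/(1−f) ≈ 27.286 μg/mL.
Regimen B: f = (1/2)^(42/13) ≈ 0.1065; Cmin,ss = (1970/48)·f/(1−f) ≈ 4.892 μg/mL.
Difference ≈ 27.286 − 4.892 ≈ 22.394 μg/mL.

22.4 μg/mL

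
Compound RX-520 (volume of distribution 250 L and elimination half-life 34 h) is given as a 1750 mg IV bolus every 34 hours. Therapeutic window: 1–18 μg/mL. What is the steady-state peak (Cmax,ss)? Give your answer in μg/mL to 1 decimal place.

τ = 34 h = 1 half-life, so f = (1/2)^1 = 0.5.
At steady state, R = 1/(1 − 0.5) = 2/1.
Single-dose peak C₀ = D/Vd = 1750/250 = 7 μg/mL.
Steady-state peak Cmax,ss = C₀·R = 7 × 2/1 ≈ 14.000 μg/mL.
Peak 14.0 μg/mL vs MTC 18 μg/mL: below toxic threshold.

14.0 μg/mL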